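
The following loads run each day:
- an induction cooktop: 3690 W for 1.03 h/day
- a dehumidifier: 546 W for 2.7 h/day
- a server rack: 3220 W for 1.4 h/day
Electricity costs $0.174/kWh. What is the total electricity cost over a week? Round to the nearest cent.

induction cooktop: 3690 W × 1.03 h × 7 d = 26,605 Wh = 26.6 kWh
dehumidifier: 546 W × 2.7 h × 7 d = 10,319 Wh = 10.32 kWh
server rack: 3220 W × 1.4 h × 7 d = 31,556 Wh = 31.56 kWh
Total energy = 26.6 + 10.32 + 31.56 = 68.48 kWh
Cost = 68.48 kWh × $0.174 = $11.92

$11.92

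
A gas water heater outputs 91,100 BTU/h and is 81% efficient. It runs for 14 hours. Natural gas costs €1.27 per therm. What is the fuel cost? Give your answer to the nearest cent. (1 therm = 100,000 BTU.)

€20.00

Heat delivered = 91,100 BTU/h × 14 h = 1,275,400 BTU
Gas input = 1,275,400 / 0.81 = 1,574,568 BTU
= 1,574,568 / 100,000 = 15.75 therm
Cost = 15.75 × €1.27/therm = €20.00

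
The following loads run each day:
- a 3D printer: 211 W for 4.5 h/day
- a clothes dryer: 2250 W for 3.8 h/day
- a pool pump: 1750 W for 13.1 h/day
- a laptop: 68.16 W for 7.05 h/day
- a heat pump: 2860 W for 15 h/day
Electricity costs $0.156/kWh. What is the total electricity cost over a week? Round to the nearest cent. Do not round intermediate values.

3D printer: 211 W × 4.5 h × 7 d = 6,646 Wh = 6.646 kWh
clothes dryer: 2250 W × 3.8 h × 7 d = 59,850 Wh = 59.85 kWh
pool pump: 1750 W × 13.1 h × 7 d = 160,475 Wh = 160.5 kWh
laptop: 68.16 W × 7.05 h × 7 d = 3,364 Wh = 3.364 kWh
heat pump: 2860 W × 15 h × 7 d = 300,300 Wh = 300.3 kWh
Total energy = 6.646 + 59.85 + 160.5 + 3.364 + 300.3 = 530.6 kWh
Cost = 530.6 kWh × $0.156 = $82.78

$82.78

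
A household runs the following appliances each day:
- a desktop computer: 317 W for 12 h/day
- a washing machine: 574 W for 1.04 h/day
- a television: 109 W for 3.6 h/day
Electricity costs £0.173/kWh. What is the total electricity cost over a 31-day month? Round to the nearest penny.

£25.71

desktop computer: 317 W × 12 h × 31 d = 117,924 Wh = 117.9 kWh
washing machine: 574 W × 1.04 h × 31 d = 18,506 Wh = 18.51 kWh
television: 109 W × 3.6 h × 31 d = 12,164 Wh = 12.16 kWh
Total energy = 117.9 + 18.51 + 12.16 = 148.6 kWh
Cost = 148.6 kWh × £0.173 = £25.71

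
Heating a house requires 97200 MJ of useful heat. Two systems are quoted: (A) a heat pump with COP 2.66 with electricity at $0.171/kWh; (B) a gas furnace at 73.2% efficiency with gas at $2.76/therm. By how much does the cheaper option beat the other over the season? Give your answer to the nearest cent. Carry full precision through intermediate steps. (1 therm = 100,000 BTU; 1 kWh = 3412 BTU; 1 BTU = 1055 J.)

$1737.98

Heat load = 97200 MJ = 97,200,000,000 J / 1055 = 92,132,701 BTU
Gas: input = 92,132,701 / 0.732 = 125,864,346 BTU = 1,259 therm → 1,259 × $2.76 = $3,473.86
Heat pump: 92,132,701 BTU / 3412 = 27,000 kWh heat; / 2.66 = 10,150 kWh in → × $0.171 = $1,735.88
Difference = |$3,473.86 − $1,735.88| = $1,737.98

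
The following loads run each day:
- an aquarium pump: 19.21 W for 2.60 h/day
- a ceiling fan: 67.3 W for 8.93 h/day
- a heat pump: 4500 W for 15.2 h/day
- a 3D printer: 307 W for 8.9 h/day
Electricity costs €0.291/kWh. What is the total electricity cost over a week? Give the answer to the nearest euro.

€146

aquarium pump: 19.21 W × 2.60 h × 7 d = 350 Wh = 0.3496 kWh
ceiling fan: 67.3 W × 8.93 h × 7 d = 4,207 Wh = 4.207 kWh
heat pump: 4500 W × 15.2 h × 7 d = 478,800 Wh = 478.8 kWh
3D printer: 307 W × 8.9 h × 7 d = 19,126 Wh = 19.13 kWh
Total energy = 0.3496 + 4.207 + 478.8 + 19.13 = 502.5 kWh
Cost = 502.5 kWh × €0.291 = €146.22 ≈ €146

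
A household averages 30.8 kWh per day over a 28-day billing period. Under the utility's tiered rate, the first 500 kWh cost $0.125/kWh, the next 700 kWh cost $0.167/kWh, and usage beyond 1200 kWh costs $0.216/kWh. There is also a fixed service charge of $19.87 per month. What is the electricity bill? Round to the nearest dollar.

Usage = 30.8 kWh/day × 28 days = 862.4 kWh
First 500 kWh × $0.125 = $62.50
Next 362.4 kWh × $0.167 = $60.52
Remaining tier: 0 kWh (not reached)
Energy charge = $123.02; + service $19.87 = $142.89 ≈ $143

$143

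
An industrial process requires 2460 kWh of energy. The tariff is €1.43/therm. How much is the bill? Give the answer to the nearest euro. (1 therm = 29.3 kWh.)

€120

2460 kWh × (0.03413 therm/kWh) = 83.96 therm
Cost = 83.96 therm × €1.43/therm = €120.06 ≈ €120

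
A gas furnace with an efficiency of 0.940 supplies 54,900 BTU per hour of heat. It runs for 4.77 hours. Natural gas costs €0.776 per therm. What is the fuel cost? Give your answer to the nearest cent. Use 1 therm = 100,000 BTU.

€2.16

Heat delivered = 54,900 BTU/h × 4.77 h = 261,873 BTU
Gas input = 261,873 / 0.940 = 278,588 BTU
= 278,588 / 100,000 = 2.786 therm
Cost = 2.786 × €0.776/therm = €2.16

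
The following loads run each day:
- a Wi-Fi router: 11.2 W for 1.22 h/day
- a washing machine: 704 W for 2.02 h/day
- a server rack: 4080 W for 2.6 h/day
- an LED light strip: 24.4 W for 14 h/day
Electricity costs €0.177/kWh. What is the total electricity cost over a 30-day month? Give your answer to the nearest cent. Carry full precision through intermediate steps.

Wi-Fi router: 11.2 W × 1.22 h × 30 d = 410 Wh = 0.4099 kWh
washing machine: 704 W × 2.02 h × 30 d = 42,662 Wh = 42.66 kWh
server rack: 4080 W × 2.6 h × 30 d = 318,240 Wh = 318.2 kWh
LED light strip: 24.4 W × 14 h × 30 d = 10,248 Wh = 10.25 kWh
Total energy = 0.4099 + 42.66 + 318.2 + 10.25 = 371.6 kWh
Cost = 371.6 kWh × €0.177 = €65.77

€65.77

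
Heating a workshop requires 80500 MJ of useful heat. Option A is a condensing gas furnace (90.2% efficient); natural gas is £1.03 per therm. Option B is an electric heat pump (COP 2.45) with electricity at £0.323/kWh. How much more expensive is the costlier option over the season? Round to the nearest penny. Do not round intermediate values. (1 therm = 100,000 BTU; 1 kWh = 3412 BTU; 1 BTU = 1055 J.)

Heat load = 80500 MJ = 80,500,000,000 J / 1055 = 76,303,318 BTU
Gas: input = 76,303,318 / 0.902 = 84,593,478 BTU = 845.9 therm → 845.9 × £1.03 = £871.31
Heat pump: 76,303,318 BTU / 3412 = 22,360 kWh heat; / 2.45 = 9,128 kWh in → × £0.323 = £2,948.29
Difference = |£871.31 − £2,948.29| = £2,076.98

£2076.98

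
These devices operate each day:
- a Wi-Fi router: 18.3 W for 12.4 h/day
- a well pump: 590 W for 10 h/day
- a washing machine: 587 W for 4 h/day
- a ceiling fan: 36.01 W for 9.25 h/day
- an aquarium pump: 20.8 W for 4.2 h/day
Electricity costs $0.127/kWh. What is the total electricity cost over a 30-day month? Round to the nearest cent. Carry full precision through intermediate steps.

Wi-Fi router: 18.3 W × 12.4 h × 30 d = 6,808 Wh = 6.808 kWh
well pump: 590 W × 10 h × 30 d = 177,000 Wh = 177 kWh
washing machine: 587 W × 4 h × 30 d = 70,440 Wh = 70.44 kWh
ceiling fan: 36.01 W × 9.25 h × 30 d = 9,993 Wh = 9.993 kWh
aquarium pump: 20.8 W × 4.2 h × 30 d = 2,621 Wh = 2.621 kWh
Total energy = 6.808 + 177 + 70.44 + 9.993 + 2.621 = 266.9 kWh
Cost = 266.9 kWh × $0.127 = $33.89

$33.89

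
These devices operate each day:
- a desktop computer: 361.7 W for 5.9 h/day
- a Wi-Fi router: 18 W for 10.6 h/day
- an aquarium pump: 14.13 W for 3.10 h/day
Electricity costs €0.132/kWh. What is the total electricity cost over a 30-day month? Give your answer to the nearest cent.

desktop computer: 361.7 W × 5.9 h × 30 d = 64,021 Wh = 64.02 kWh
Wi-Fi router: 18 W × 10.6 h × 30 d = 5,724 Wh = 5.724 kWh
aquarium pump: 14.13 W × 3.10 h × 30 d = 1,314 Wh = 1.314 kWh
Total energy = 64.02 + 5.724 + 1.314 = 71.06 kWh
Cost = 71.06 kWh × €0.132 = €9.38

€9.38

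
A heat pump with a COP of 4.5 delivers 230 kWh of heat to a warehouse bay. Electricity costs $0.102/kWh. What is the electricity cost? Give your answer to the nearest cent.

Electrical input = 230 kWh / 4.5 = 51.11 kWh
Cost = 51.11 × $0.102/kWh = $5.21

$5.21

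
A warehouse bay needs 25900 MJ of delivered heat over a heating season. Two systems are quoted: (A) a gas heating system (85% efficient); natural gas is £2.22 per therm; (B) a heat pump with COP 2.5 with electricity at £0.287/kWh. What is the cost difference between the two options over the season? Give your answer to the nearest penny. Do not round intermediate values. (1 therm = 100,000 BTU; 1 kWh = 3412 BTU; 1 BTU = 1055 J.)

Heat load = 25900 MJ = 25,900,000,000 J / 1055 = 24,549,763 BTU
Gas: input = 24,549,763 / 0.85 = 28,882,074 BTU = 288.8 therm → 288.8 × £2.22 = £641.18
Heat pump: 24,549,763 BTU / 3412 = 7,195 kWh heat; / 2.5 = 2,878 kWh in → × £0.287 = £826.00
Difference = |£641.18 − £826.00| = £184.82

£184.82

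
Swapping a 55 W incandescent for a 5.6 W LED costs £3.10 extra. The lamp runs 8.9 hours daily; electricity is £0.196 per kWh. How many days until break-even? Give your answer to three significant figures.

36 days

Power saved = 55 − 5.6 = 49.4 W
Daily energy saved = 49.4 W × 8.9 h = 439.7 Wh = 0.43966 kWh
Daily savings = 0.43966 × £0.196 = £0.0862
Payback = £3.10 / £0.0862 per day = 35.97 days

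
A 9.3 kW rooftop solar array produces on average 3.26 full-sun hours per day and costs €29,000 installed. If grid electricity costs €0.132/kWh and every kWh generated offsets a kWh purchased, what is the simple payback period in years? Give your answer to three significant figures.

Daily generation = 9.3 kW × 3.26 h = 30.32 kWh
Annual generation = 30.32 × 365 = 11066 kWh
Annual savings = 11066 × €0.132 = €1,460.72
Payback = €29,000 / €1,460.72 = 19.9 years

19.9 years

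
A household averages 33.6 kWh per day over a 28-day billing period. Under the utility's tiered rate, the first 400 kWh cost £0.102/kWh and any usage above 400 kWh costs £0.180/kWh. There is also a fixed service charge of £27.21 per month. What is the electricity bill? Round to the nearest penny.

£165.35

Usage = 33.6 kWh/day × 28 days = 940.8 kWh
First 400 kWh × £0.102 = £40.80
Remaining 540.8 kWh × £0.180 = £97.34
Energy charge = £138.14; + service £27.21 = £165.35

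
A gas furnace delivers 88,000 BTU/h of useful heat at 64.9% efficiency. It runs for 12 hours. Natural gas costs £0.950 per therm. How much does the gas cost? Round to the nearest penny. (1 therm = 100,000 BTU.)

Heat delivered = 88,000 BTU/h × 12 h = 1,056,000 BTU
Gas input = 1,056,000 / 0.649 = 1,627,119 BTU
= 1,627,119 / 100,000 = 16.27 therm
Cost = 16.27 × £0.950/therm = £15.46

£15.46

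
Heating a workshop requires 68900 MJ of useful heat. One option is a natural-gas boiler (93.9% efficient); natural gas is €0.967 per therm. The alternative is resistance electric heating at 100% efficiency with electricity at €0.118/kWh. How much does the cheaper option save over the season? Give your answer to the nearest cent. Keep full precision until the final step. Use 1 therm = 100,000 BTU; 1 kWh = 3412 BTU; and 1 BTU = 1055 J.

Heat load = 68900 MJ = 68,900,000,000 J / 1055 = 65,308,057 BTU
Gas: input = 65,308,057 / 0.939 = 69,550,646 BTU = 695.5 therm → 695.5 × €0.967 = €672.55
Electric: 65,308,057 BTU / 3412 = 19,140 kWh → × €0.118 = €2,258.60
Difference = |€672.55 − €2,258.60| = €1,586.05

€1586.05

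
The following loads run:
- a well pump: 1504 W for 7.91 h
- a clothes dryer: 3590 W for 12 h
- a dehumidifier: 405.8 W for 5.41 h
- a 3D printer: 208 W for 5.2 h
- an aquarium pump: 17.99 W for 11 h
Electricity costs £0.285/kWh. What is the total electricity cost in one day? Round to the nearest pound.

well pump: 1504 W × 7.91 h = 11,897 Wh = 11.9 kWh
clothes dryer: 3590 W × 12 h = 43,080 Wh = 43.08 kWh
dehumidifier: 405.8 W × 5.41 h = 2,195 Wh = 2.195 kWh
3D printer: 208 W × 5.2 h = 1,082 Wh = 1.082 kWh
aquarium pump: 17.99 W × 11 h = 198 Wh = 0.1979 kWh
Total energy = 11.9 + 43.08 + 2.195 + 1.082 + 0.1979 = 58.45 kWh
Cost = 58.45 kWh × £0.285 = £16.66 ≈ £17

£17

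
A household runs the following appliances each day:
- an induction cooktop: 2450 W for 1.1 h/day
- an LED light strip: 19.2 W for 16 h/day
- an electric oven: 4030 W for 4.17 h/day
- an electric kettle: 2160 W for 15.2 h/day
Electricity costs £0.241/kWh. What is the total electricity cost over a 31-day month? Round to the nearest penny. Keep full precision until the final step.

induction cooktop: 2450 W × 1.1 h × 31 d = 83,545 Wh = 83.55 kWh
LED light strip: 19.2 W × 16 h × 31 d = 9,523 Wh = 9.523 kWh
electric oven: 4030 W × 4.17 h × 31 d = 520,958 Wh = 521 kWh
electric kettle: 2160 W × 15.2 h × 31 d = 1,017,792 Wh = 1,018 kWh
Total energy = 83.55 + 9.523 + 521 + 1,018 = 1,632 kWh
Cost = 1,632 kWh × £0.241 = £393.27

£393.27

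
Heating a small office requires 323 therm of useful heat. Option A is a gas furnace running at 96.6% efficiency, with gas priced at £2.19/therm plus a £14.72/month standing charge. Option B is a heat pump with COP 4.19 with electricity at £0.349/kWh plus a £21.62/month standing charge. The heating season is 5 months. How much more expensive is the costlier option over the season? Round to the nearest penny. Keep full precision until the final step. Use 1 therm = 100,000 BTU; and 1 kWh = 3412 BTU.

£90.74

Heat load = 323 therm × 100,000 = 32,300,000 BTU
Gas: input = 32,300,000 / 0.966 = 33,436,853 BTU = 334.4 therm → 334.4 × £2.19 = £732.27; + 5 × £14.72 standing = £805.87
Heat pump: 32,300,000 BTU / 3412 = 9,467 kWh heat; / 4.19 = 2,259 kWh in → × £0.349 = £788.51; + 5 × £21.62 standing = £896.61
Difference = |£805.87 − £896.61| = £90.74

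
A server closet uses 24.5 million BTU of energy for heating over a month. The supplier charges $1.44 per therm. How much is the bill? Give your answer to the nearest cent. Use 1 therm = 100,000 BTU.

$352.80

24.5 million BTU × (10 therm/million BTU) = 245 therm
Cost = 245 therm × $1.44/therm = $352.80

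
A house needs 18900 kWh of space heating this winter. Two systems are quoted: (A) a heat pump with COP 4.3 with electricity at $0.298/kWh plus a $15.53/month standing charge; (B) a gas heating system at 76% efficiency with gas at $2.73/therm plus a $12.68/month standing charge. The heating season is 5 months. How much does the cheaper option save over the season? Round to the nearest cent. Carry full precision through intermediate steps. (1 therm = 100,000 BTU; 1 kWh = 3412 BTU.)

$992.37

Heat load = 18900 kWh × 3412 = 64,486,800 BTU
Gas: input = 64,486,800 / 0.76 = 84,851,053 BTU = 848.5 therm → 848.5 × $2.73 = $2,316.43; + 5 × $12.68 standing = $2,379.83
Heat pump: 64,486,800 BTU / 3412 = 18,900 kWh heat; / 4.3 = 4,395 kWh in → × $0.298 = $1,309.81; + 5 × $15.53 standing = $1,387.46
Difference = |$2,379.83 − $1,387.46| = $992.37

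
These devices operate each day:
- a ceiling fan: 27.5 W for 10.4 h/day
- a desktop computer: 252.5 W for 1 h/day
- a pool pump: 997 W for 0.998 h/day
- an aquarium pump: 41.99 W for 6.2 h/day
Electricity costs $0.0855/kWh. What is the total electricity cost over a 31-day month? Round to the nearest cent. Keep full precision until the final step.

$4.75

ceiling fan: 27.5 W × 10.4 h × 31 d = 8,866 Wh = 8.866 kWh
desktop computer: 252.5 W × 1 h × 31 d = 7,828 Wh = 7.827 kWh
pool pump: 997 W × 0.998 h × 31 d = 30,845 Wh = 30.85 kWh
aquarium pump: 41.99 W × 6.2 h × 31 d = 8,070 Wh = 8.07 kWh
Total energy = 8.866 + 7.827 + 30.85 + 8.07 = 55.61 kWh
Cost = 55.61 kWh × $0.0855 = $4.75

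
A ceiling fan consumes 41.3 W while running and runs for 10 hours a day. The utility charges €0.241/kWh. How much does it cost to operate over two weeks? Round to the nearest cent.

Energy = 41.3 W × 10 h/day × 14 days = 5,782 Wh = 5.782 kWh
Cost = 5.782 kWh × €0.241/kWh = €1.39

€1.39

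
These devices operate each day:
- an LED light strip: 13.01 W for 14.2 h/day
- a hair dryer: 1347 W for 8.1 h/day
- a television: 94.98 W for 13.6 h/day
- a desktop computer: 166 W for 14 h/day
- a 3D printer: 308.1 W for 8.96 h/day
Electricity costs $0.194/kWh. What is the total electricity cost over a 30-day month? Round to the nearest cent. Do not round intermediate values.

$101.69

LED light strip: 13.01 W × 14.2 h × 30 d = 5,542 Wh = 5.542 kWh
hair dryer: 1347 W × 8.1 h × 30 d = 327,321 Wh = 327.3 kWh
television: 94.98 W × 13.6 h × 30 d = 38,752 Wh = 38.75 kWh
desktop computer: 166 W × 14 h × 30 d = 69,720 Wh = 69.72 kWh
3D printer: 308.1 W × 8.96 h × 30 d = 82,817 Wh = 82.82 kWh
Total energy = 5.542 + 327.3 + 38.75 + 69.72 + 82.82 = 524.2 kWh
Cost = 524.2 kWh × $0.194 = $101.69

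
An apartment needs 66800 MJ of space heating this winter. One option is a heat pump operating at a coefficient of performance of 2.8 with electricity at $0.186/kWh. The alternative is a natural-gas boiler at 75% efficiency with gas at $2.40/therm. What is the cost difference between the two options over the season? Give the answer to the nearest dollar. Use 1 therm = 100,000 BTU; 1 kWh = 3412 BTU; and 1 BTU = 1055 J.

$793

Heat load = 66800 MJ = 66,800,000,000 J / 1055 = 63,317,536 BTU
Gas: input = 63,317,536 / 0.750 = 84,423,381 BTU = 844.2 therm → 844.2 × $2.40 = $2,026.16
Heat pump: 63,317,536 BTU / 3412 = 18,560 kWh heat; / 2.8 = 6,628 kWh in → × $0.186 = $1,232.74
Difference = |$2,026.16 − $1,232.74| = $793.43 ≈ $793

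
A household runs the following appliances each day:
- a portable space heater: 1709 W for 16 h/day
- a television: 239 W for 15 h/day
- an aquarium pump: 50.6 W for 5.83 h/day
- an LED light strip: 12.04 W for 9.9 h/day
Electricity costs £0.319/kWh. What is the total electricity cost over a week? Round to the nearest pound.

portable space heater: 1709 W × 16 h × 7 d = 191,408 Wh = 191.4 kWh
television: 239 W × 15 h × 7 d = 25,095 Wh = 25.09 kWh
aquarium pump: 50.6 W × 5.83 h × 7 d = 2,065 Wh = 2.065 kWh
LED light strip: 12.04 W × 9.9 h × 7 d = 834 Wh = 0.8344 kWh
Total energy = 191.4 + 25.09 + 2.065 + 0.8344 = 219.4 kWh
Cost = 219.4 kWh × £0.319 = £69.99 ≈ £70

£70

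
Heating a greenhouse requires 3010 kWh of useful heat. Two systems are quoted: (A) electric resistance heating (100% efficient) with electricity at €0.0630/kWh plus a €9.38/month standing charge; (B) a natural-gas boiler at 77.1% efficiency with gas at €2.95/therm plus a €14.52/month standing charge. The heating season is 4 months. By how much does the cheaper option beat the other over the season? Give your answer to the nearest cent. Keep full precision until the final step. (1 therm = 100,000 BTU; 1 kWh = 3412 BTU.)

€223.89

Heat load = 3010 kWh × 3412 = 10,270,120 BTU
Gas: input = 10,270,120 / 0.771 = 13,320,519 BTU = 133.2 therm → 133.2 × €2.95 = €392.96; + 4 × €14.52 standing = €451.04
Electric: 10,270,120 BTU / 3412 = 3,010 kWh → × €0.0630 = €189.63; + 4 × €9.38 standing = €227.15
Difference = |€451.04 − €227.15| = €223.89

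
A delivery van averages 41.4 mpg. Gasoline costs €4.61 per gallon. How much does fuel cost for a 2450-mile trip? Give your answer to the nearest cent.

€272.81

Fuel = 2450 mi / 41.4 mpg = 59.18 gal
Cost = 59.18 gal × €4.61/gal = €272.81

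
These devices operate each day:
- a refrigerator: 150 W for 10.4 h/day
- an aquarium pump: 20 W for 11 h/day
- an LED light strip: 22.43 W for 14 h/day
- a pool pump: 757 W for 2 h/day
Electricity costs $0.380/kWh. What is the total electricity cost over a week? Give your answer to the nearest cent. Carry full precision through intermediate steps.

refrigerator: 150 W × 10.4 h × 7 d = 10,920 Wh = 10.92 kWh
aquarium pump: 20 W × 11 h × 7 d = 1,540 Wh = 1.54 kWh
LED light strip: 22.43 W × 14 h × 7 d = 2,198 Wh = 2.198 kWh
pool pump: 757 W × 2 h × 7 d = 10,598 Wh = 10.6 kWh
Total energy = 10.92 + 1.54 + 2.198 + 10.6 = 25.26 kWh
Cost = 25.26 kWh × $0.380 = $9.60

$9.60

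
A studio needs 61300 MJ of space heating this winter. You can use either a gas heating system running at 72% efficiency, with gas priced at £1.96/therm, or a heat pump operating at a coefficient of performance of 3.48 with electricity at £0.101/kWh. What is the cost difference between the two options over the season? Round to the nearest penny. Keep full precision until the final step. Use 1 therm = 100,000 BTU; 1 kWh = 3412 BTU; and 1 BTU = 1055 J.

Heat load = 61300 MJ = 61,300,000,000 J / 1055 = 58,104,265 BTU
Gas: input = 58,104,265 / 0.72 = 80,700,369 BTU = 807 therm → 807 × £1.96 = £1,581.73
Heat pump: 58,104,265 BTU / 3412 = 17,030 kWh heat; / 3.48 = 4,894 kWh in → × £0.101 = £494.24
Difference = |£1,581.73 − £494.24| = £1,087.48

£1087.48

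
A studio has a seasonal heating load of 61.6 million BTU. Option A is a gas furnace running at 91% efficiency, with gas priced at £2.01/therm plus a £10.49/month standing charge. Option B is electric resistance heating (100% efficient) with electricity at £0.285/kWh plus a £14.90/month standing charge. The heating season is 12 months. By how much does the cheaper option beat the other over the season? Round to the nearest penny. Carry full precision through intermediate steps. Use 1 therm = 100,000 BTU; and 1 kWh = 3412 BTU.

Heat load = 61.6 × 10⁶ BTU = 61,600,000 BTU
Gas: input = 61,600,000 / 0.91 = 67,692,308 BTU = 676.9 therm → 676.9 × £2.01 = £1,360.62; + 12 × £10.49 standing = £1,486.50
Electric: 61,600,000 BTU / 3412 = 18,050 kWh → × £0.285 = £5,145.37; + 12 × £14.90 standing = £5,324.17
Difference = |£1,486.50 − £5,324.17| = £3,837.67

£3837.67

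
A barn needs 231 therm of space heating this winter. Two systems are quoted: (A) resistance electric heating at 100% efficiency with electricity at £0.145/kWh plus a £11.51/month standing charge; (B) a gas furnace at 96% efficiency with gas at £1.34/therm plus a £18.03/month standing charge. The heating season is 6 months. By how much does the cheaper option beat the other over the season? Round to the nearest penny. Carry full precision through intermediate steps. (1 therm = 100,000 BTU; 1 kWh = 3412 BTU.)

£620.12

Heat load = 231 therm × 100,000 = 23,100,000 BTU
Gas: input = 23,100,000 / 0.96 = 24,062,500 BTU = 240.6 therm → 240.6 × £1.34 = £322.44; + 6 × £18.03 standing = £430.62
Electric: 23,100,000 BTU / 3412 = 6,770 kWh → × £0.145 = £981.68; + 6 × £11.51 standing = £1,050.74
Difference = |£430.62 − £1,050.74| = £620.12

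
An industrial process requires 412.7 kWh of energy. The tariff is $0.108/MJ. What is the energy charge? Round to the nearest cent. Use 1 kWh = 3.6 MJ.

$160.46

412.7 kWh × (3.6 MJ/kWh) = 1,486 MJ
Cost = 1,486 MJ × $0.108/MJ = $160.46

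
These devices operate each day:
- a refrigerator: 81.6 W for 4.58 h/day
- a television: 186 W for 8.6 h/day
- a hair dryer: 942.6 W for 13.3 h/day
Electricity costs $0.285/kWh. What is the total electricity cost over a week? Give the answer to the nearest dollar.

refrigerator: 81.6 W × 4.58 h × 7 d = 2,616 Wh = 2.616 kWh
television: 186 W × 8.6 h × 7 d = 11,197 Wh = 11.2 kWh
hair dryer: 942.6 W × 13.3 h × 7 d = 87,756 Wh = 87.76 kWh
Total energy = 2.616 + 11.2 + 87.76 = 101.6 kWh
Cost = 101.6 kWh × $0.285 = $28.95 ≈ $29

$29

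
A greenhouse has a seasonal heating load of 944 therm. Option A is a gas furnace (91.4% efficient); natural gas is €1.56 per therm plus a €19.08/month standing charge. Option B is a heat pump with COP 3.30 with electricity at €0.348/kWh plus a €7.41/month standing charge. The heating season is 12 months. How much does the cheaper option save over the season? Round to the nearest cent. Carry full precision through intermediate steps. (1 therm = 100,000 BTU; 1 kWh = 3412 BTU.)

€1166.37

Heat load = 944 therm × 100,000 = 94,400,000 BTU
Gas: input = 94,400,000 / 0.914 = 103,282,276 BTU = 1,033 therm → 1,033 × €1.56 = €1,611.20; + 12 × €19.08 standing = €1,840.16
Heat pump: 94,400,000 BTU / 3412 = 27,670 kWh heat; / 3.30 = 8,384 kWh in → × €0.348 = €2,917.62; + 12 × €7.41 standing = €3,006.54
Difference = |€1,840.16 − €3,006.54| = €1,166.37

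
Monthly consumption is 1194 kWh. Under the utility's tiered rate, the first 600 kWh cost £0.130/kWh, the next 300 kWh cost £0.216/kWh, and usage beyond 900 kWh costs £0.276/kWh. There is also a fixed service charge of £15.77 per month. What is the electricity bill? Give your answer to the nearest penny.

£239.71

First 600 kWh × £0.130 = £78.00
Next 300 kWh × £0.216 = £64.80
Remaining 294 kWh × £0.276 = £81.14
Energy charge = £223.94; + service £15.77 = £239.71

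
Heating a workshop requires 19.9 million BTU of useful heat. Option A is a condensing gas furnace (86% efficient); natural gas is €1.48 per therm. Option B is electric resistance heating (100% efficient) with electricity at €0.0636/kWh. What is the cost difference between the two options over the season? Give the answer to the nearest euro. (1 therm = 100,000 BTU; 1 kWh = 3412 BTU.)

€28

Heat load = 19.9 × 10⁶ BTU = 19,900,000 BTU
Gas: input = 19,900,000 / 0.86 = 23,139,535 BTU = 231.4 therm → 231.4 × €1.48 = €342.47
Electric: 19,900,000 BTU / 3412 = 5,832 kWh → × €0.0636 = €370.94
Difference = |€342.47 − €370.94| = €28.47 ≈ €28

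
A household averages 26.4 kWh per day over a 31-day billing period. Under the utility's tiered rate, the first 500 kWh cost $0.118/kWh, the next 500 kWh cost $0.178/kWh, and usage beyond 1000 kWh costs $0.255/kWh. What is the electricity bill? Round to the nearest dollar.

$116

Usage = 26.4 kWh/day × 31 days = 818.4 kWh
First 500 kWh × $0.118 = $59.00
Next 318.4 kWh × $0.178 = $56.68
Remaining tier: 0 kWh (not reached)
Total = $115.68 ≈ $116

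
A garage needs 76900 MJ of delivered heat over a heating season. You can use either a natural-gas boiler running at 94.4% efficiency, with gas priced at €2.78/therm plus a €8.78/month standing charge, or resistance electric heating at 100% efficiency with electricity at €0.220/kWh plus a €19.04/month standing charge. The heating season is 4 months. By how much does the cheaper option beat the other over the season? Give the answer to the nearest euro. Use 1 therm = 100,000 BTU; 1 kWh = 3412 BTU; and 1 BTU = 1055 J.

Heat load = 76900 MJ = 76,900,000,000 J / 1055 = 72,890,995 BTU
Gas: input = 72,890,995 / 0.944 = 77,215,037 BTU = 772.2 therm → 772.2 × €2.78 = €2,146.58; + 4 × €8.78 standing = €2,181.70
Electric: 72,890,995 BTU / 3412 = 21,360 kWh → × €0.220 = €4,699.89; + 4 × €19.04 standing = €4,776.05
Difference = |€2,181.70 − €4,776.05| = €2,594.35 ≈ €2594

€2594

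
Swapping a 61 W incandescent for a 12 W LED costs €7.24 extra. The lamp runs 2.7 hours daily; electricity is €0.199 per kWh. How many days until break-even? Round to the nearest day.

275 days

Power saved = 61 − 12 = 49 W
Daily energy saved = 49 W × 2.7 h = 132.3 Wh = 0.1323 kWh
Daily savings = 0.1323 × €0.199 = €0.0263
Payback = €7.24 / €0.0263 per day = 275 days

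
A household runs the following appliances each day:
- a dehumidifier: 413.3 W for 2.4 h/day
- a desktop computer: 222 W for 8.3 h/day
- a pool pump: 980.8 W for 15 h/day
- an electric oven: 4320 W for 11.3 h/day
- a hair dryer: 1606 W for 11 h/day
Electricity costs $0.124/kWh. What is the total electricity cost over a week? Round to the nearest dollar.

$73

dehumidifier: 413.3 W × 2.4 h × 7 d = 6,943 Wh = 6.943 kWh
desktop computer: 222 W × 8.3 h × 7 d = 12,898 Wh = 12.9 kWh
pool pump: 980.8 W × 15 h × 7 d = 102,984 Wh = 103 kWh
electric oven: 4320 W × 11.3 h × 7 d = 341,712 Wh = 341.7 kWh
hair dryer: 1606 W × 11 h × 7 d = 123,662 Wh = 123.7 kWh
Total energy = 6.943 + 12.9 + 103 + 341.7 + 123.7 = 588.2 kWh
Cost = 588.2 kWh × $0.124 = $72.94 ≈ $73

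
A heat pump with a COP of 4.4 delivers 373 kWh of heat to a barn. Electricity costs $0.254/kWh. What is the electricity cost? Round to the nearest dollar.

$22

Electrical input = 373 kWh / 4.4 = 84.77 kWh
Cost = 84.77 × $0.254/kWh = $21.53 ≈ $22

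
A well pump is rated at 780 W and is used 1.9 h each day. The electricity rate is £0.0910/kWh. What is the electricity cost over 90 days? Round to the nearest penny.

£12.14

Energy = 780 W × 1.9 h/day × 90 days = 133,380 Wh = 133.4 kWh
Cost = 133.4 kWh × £0.0910/kWh = £12.14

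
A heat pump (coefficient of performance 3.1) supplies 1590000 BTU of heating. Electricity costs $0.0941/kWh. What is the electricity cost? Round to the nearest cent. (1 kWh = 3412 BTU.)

Heat delivered = 1,590,000 BTU / 3412 = 466 kWh
Electrical input = 466 kWh / 3.1 = 150.3 kWh
Cost = 150.3 × $0.0941/kWh = $14.15

$14.15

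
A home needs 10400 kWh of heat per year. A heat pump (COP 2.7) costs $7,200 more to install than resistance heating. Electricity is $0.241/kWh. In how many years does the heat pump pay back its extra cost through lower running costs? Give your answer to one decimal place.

Resistance: 10400 kWh × $0.241 = $2,506.40/yr
Heat pump: 10400 / 2.7 = 3852 kWh in → × $0.241 = $928.30/yr
Annual savings = $1,578.10
Payback = $7,200 / $1,578.10 = 4.56 years

4.6 years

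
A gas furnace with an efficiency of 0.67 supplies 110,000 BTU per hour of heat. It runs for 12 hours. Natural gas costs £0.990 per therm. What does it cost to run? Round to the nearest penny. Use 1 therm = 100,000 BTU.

Heat delivered = 110,000 BTU/h × 12 h = 1,320,000 BTU
Gas input = 1,320,000 / 0.67 = 1,970,149 BTU
= 1,970,149 / 100,000 = 19.7 therm
Cost = 19.7 × £0.990/therm = £19.50

£19.50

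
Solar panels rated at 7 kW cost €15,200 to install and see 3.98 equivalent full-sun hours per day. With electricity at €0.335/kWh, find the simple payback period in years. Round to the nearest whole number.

4 years

Daily generation = 7 kW × 3.98 h = 27.86 kWh
Annual generation = 27.86 × 365 = 10169 kWh
Annual savings = 10169 × €0.335 = €3,406.58
Payback = €15,200 / €3,406.58 = 4.46 years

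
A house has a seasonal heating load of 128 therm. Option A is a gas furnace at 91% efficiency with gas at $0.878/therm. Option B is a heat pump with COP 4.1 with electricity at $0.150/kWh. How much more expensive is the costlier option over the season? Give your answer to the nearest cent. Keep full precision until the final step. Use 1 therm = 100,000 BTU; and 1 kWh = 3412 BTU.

$13.75

Heat load = 128 therm × 100,000 = 12,800,000 BTU
Gas: input = 12,800,000 / 0.910 = 14,065,934 BTU = 140.7 therm → 140.7 × $0.878 = $123.50
Heat pump: 12,800,000 BTU / 3412 = 3,751 kWh heat; / 4.1 = 915 kWh in → × $0.150 = $137.25
Difference = |$123.50 − $137.25| = $13.75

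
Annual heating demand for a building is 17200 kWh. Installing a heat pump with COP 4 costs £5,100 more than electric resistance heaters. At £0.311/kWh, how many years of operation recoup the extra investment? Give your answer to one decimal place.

Resistance: 17200 kWh × £0.311 = £5,349.20/yr
Heat pump: 17200 / 4 = 4300 kWh in → × £0.311 = £1,337.30/yr
Annual savings = £4,011.90
Payback = £5,100 / £4,011.90 = 1.27 years

1.3 years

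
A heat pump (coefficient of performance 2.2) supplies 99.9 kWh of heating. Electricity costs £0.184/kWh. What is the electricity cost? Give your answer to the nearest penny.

£8.36

Electrical input = 99.9 kWh / 2.2 = 45.41 kWh
Cost = 45.41 × £0.184/kWh = £8.36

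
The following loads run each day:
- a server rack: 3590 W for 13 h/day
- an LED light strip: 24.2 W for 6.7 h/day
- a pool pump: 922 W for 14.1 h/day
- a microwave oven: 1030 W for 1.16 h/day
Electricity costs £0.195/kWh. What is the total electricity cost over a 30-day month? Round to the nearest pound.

server rack: 3590 W × 13 h × 30 d = 1,400,100 Wh = 1,400 kWh
LED light strip: 24.2 W × 6.7 h × 30 d = 4,864 Wh = 4.864 kWh
pool pump: 922 W × 14.1 h × 30 d = 390,006 Wh = 390 kWh
microwave oven: 1030 W × 1.16 h × 30 d = 35,844 Wh = 35.84 kWh
Total energy = 1,400 + 4.864 + 390 + 35.84 = 1,831 kWh
Cost = 1,831 kWh × £0.195 = £357.01 ≈ £357

£357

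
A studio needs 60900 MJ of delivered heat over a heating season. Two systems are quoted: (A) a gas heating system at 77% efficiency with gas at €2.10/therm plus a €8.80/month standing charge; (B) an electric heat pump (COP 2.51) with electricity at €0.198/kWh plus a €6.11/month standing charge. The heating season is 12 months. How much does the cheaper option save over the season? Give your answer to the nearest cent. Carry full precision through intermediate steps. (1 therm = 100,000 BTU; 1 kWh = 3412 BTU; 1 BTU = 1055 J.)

Heat load = 60900 MJ = 60,900,000,000 J / 1055 = 57,725,118 BTU
Gas: input = 57,725,118 / 0.77 = 74,967,686 BTU = 749.7 therm → 749.7 × €2.10 = €1,574.32; + 12 × €8.80 standing = €1,679.92
Heat pump: 57,725,118 BTU / 3412 = 16,920 kWh heat; / 2.51 = 6,740 kWh in → × €0.198 = €1,334.59; + 12 × €6.11 standing = €1,407.91
Difference = |€1,679.92 − €1,407.91| = €272.01

€272.01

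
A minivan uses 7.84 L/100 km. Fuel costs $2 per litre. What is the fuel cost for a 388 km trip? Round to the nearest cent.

$60.84

Fuel = 7.84 L/100 km × 388 km / 100 = 30.42 L
Cost = 30.42 L × $2/L = $60.84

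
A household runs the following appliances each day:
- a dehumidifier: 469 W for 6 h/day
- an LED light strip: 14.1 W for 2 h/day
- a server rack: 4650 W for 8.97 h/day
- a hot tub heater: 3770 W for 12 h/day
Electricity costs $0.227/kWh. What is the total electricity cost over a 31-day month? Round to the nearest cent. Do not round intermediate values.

dehumidifier: 469 W × 6 h × 31 d = 87,234 Wh = 87.23 kWh
LED light strip: 14.1 W × 2 h × 31 d = 874 Wh = 0.8742 kWh
server rack: 4650 W × 8.97 h × 31 d = 1,293,026 Wh = 1,293 kWh
hot tub heater: 3770 W × 12 h × 31 d = 1,402,440 Wh = 1,402 kWh
Total energy = 87.23 + 0.8742 + 1,293 + 1,402 = 2,784 kWh
Cost = 2,784 kWh × $0.227 = $631.87

$631.87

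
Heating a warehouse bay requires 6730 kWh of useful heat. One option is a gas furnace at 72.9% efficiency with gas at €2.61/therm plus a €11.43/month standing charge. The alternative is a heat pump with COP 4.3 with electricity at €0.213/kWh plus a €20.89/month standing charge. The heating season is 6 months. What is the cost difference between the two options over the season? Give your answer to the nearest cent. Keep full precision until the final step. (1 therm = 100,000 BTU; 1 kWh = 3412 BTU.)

€431.99

Heat load = 6730 kWh × 3412 = 22,962,760 BTU
Gas: input = 22,962,760 / 0.729 = 31,498,985 BTU = 315 therm → 315 × €2.61 = €822.12; + 6 × €11.43 standing = €890.70
Heat pump: 22,962,760 BTU / 3412 = 6,730 kWh heat; / 4.3 = 1,565 kWh in → × €0.213 = €333.37; + 6 × €20.89 standing = €458.71
Difference = |€890.70 − €458.71| = €431.99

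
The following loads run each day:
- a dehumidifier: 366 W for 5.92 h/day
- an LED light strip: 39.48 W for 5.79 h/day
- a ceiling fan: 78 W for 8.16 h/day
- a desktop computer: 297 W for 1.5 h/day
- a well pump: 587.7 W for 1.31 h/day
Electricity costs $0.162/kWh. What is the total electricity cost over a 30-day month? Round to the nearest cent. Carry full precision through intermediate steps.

$20.64

dehumidifier: 366 W × 5.92 h × 30 d = 65,002 Wh = 65 kWh
LED light strip: 39.48 W × 5.79 h × 30 d = 6,858 Wh = 6.858 kWh
ceiling fan: 78 W × 8.16 h × 30 d = 19,094 Wh = 19.09 kWh
desktop computer: 297 W × 1.5 h × 30 d = 13,365 Wh = 13.37 kWh
well pump: 587.7 W × 1.31 h × 30 d = 23,097 Wh = 23.1 kWh
Total energy = 65 + 6.858 + 19.09 + 13.37 + 23.1 = 127.4 kWh
Cost = 127.4 kWh × $0.162 = $20.64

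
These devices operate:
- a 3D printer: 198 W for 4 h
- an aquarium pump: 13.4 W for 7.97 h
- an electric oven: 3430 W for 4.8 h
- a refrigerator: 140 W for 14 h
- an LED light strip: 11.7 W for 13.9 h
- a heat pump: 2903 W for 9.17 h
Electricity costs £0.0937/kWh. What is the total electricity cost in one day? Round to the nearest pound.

£4

3D printer: 198 W × 4 h = 792 Wh = 0.792 kWh
aquarium pump: 13.4 W × 7.97 h = 107 Wh = 0.1068 kWh
electric oven: 3430 W × 4.8 h = 16,464 Wh = 16.46 kWh
refrigerator: 140 W × 14 h = 1,960 Wh = 1.96 kWh
LED light strip: 11.7 W × 13.9 h = 163 Wh = 0.1626 kWh
heat pump: 2903 W × 9.17 h = 26,621 Wh = 26.62 kWh
Total energy = 0.792 + 0.1068 + 16.46 + 1.96 + 0.1626 + 26.62 = 46.11 kWh
Cost = 46.11 kWh × £0.0937 = £4.32 ≈ £4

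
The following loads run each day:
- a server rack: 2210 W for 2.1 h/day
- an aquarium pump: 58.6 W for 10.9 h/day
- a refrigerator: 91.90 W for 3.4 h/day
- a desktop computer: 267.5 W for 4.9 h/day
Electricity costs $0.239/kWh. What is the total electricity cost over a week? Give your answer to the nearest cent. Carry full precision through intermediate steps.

$11.55

server rack: 2210 W × 2.1 h × 7 d = 32,487 Wh = 32.49 kWh
aquarium pump: 58.6 W × 10.9 h × 7 d = 4,471 Wh = 4.471 kWh
refrigerator: 91.90 W × 3.4 h × 7 d = 2,187 Wh = 2.187 kWh
desktop computer: 267.5 W × 4.9 h × 7 d = 9,175 Wh = 9.175 kWh
Total energy = 32.49 + 4.471 + 2.187 + 9.175 = 48.32 kWh
Cost = 48.32 kWh × $0.239 = $11.55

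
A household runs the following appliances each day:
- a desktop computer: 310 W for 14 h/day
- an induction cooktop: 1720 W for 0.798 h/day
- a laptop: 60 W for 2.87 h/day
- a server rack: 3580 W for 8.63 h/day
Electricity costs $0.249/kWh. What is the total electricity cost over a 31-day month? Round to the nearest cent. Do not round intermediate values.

$283.91

desktop computer: 310 W × 14 h × 31 d = 134,540 Wh = 134.5 kWh
induction cooktop: 1720 W × 0.798 h × 31 d = 42,549 Wh = 42.55 kWh
laptop: 60 W × 2.87 h × 31 d = 5,338 Wh = 5.338 kWh
server rack: 3580 W × 8.63 h × 31 d = 957,757 Wh = 957.8 kWh
Total energy = 134.5 + 42.55 + 5.338 + 957.8 = 1,140 kWh
Cost = 1,140 kWh × $0.249 = $283.91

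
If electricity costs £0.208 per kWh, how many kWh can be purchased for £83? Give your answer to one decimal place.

£83 / £0.208 per kWh = 399 kWh

399.0 kWh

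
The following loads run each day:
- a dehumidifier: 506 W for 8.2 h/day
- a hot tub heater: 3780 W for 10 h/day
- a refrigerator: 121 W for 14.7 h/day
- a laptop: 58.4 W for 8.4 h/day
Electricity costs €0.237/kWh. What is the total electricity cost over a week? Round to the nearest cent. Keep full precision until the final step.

€73.36

dehumidifier: 506 W × 8.2 h × 7 d = 29,044 Wh = 29.04 kWh
hot tub heater: 3780 W × 10 h × 7 d = 264,600 Wh = 264.6 kWh
refrigerator: 121 W × 14.7 h × 7 d = 12,451 Wh = 12.45 kWh
laptop: 58.4 W × 8.4 h × 7 d = 3,434 Wh = 3.434 kWh
Total energy = 29.04 + 264.6 + 12.45 + 3.434 = 309.5 kWh
Cost = 309.5 kWh × €0.237 = €73.36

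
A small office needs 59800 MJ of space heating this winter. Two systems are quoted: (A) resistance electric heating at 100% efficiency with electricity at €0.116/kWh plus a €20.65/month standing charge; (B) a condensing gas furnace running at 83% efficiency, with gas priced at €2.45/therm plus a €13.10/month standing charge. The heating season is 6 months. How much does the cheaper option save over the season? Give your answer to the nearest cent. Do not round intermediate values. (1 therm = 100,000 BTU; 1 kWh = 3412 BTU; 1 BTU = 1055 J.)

€299.21

Heat load = 59800 MJ = 59,800,000,000 J / 1055 = 56,682,464 BTU
Gas: input = 56,682,464 / 0.83 = 68,292,126 BTU = 682.9 therm → 682.9 × €2.45 = €1,673.16; + 6 × €13.10 standing = €1,751.76
Electric: 56,682,464 BTU / 3412 = 16,610 kWh → × €0.116 = €1,927.07; + 6 × €20.65 standing = €2,050.97
Difference = |€1,751.76 − €2,050.97| = €299.21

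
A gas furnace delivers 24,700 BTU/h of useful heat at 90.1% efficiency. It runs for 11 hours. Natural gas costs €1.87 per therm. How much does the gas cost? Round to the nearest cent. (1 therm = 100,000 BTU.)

Heat delivered = 24,700 BTU/h × 11 h = 271,700 BTU
Gas input = 271,700 / 0.901 = 301,554 BTU
= 301,554 / 100,000 = 3.016 therm
Cost = 3.016 × €1.87/therm = €5.64

€5.64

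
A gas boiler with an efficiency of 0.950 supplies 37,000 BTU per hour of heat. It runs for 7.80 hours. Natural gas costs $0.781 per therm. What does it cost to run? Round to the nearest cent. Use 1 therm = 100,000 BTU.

Heat delivered = 37,000 BTU/h × 7.80 h = 288,600 BTU
Gas input = 288,600 / 0.950 = 303,789 BTU
= 303,789 / 100,000 = 3.038 therm
Cost = 3.038 × $0.781/therm = $2.37

$2.37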